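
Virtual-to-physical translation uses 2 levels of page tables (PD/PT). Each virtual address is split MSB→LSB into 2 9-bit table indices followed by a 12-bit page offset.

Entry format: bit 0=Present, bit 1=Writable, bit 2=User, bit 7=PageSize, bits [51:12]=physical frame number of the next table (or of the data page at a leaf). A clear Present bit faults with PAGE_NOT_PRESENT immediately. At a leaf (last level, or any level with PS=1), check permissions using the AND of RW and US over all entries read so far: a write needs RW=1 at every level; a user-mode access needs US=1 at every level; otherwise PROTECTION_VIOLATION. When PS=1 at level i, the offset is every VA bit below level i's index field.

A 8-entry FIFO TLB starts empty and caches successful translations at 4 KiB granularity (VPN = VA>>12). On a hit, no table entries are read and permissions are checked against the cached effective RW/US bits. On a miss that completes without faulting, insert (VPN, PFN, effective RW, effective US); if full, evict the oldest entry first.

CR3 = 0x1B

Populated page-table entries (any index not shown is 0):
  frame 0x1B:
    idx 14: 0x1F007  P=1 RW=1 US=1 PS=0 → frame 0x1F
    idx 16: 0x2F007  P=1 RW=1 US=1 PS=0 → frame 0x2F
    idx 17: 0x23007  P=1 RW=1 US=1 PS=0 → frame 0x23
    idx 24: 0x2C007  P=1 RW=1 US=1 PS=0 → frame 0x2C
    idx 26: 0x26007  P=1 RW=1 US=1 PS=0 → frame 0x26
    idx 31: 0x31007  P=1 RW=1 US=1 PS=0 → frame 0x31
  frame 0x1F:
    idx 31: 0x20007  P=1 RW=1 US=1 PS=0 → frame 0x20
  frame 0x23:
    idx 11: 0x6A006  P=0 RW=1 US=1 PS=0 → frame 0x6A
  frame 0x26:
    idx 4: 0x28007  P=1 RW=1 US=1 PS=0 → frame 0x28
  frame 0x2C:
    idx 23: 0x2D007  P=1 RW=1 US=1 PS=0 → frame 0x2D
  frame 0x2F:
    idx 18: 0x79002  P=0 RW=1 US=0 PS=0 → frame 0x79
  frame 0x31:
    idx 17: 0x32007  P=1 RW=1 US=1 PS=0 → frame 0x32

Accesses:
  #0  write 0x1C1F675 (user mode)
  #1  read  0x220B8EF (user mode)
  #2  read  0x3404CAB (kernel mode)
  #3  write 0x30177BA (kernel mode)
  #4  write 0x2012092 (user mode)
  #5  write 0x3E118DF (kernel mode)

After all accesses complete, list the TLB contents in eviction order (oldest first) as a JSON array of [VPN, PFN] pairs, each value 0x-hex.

Trace:
#0 VA=0x1C1F675 (w,user):
  L0 @0x1B[14] → 0x1F007  P=1,RW=1,US=1,PS=0
  L1 @0x1F[31] → 0x20007  P=1,RW=1,US=1,PS=0
  ⇒ phys 0x20675  [2 reads]
#1 VA=0x220B8EF (r,user):
  L0 @0x1B[17] → 0x23007  P=1,RW=1,US=1,PS=0
  L1 @0x23[11] → 0x6A006  P=0,RW=1,US=1,PS=0
  → PAGE_NOT_PRESENT  (2 entries read)
#2 VA=0x3404CAB (r,kernel):
  L0 @0x1B[26] → 0x26007  P=1,RW=1,US=1,PS=0
  L1 @0x26[4] → 0x28007  P=1,RW=1,US=1,PS=0
  ⇒ phys 0x28CAB  [2 reads]
#3 VA=0x30177BA (w,kernel):
  L0 @0x1B[24] → 0x2C007  P=1,RW=1,US=1,PS=0
  L1 @0x2C[23] → 0x2D007  P=1,RW=1,US=1,PS=0
  ⇒ phys 0x2D7BA  [2 reads]
#4 VA=0x2012092 (w,user):
  L0 @0x1B[16] → 0x2F007  P=1,RW=1,US=1,PS=0
  L1 @0x2F[18] → 0x79002  P=0,RW=1,US=0,PS=0
  → PAGE_NOT_PRESENT  (2 entries read)
#5 VA=0x3E118DF (w,kernel):
  L0 @0x1B[31] → 0x31007  P=1,RW=1,US=1,PS=0
  L1 @0x31[17] → 0x32007  P=1,RW=1,US=1,PS=0
  ⇒ phys 0x328DF  [2 reads]

TLB: [["0x1C1F", "0x20"], ["0x3404", "0x28"], ["0x3017", "0x2D"], ["0x3E11", "0x32"]]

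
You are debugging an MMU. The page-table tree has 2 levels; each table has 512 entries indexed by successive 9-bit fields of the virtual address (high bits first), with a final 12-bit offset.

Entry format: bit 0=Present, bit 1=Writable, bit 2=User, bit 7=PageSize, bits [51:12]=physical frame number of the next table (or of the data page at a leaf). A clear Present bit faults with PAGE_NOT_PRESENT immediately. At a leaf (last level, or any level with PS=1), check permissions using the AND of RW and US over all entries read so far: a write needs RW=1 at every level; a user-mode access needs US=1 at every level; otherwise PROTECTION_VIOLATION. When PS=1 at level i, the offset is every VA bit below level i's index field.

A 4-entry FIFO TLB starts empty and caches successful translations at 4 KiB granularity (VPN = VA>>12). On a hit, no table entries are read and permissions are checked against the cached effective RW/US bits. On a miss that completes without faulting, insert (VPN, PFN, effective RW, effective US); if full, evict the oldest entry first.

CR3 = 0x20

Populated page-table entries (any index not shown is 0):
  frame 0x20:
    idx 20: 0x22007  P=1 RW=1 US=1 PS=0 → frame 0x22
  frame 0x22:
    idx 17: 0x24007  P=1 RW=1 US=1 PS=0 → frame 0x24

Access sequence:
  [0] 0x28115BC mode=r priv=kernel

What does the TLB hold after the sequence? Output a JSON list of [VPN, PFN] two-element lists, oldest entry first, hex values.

Per-access translation:
#0 VA=0x28115BC (r,kernel):
  L0 @0x20[20] → 0x22007  P=1,RW=1,US=1,PS=0
  L1 @0x22[17] → 0x24007  P=1,RW=1,US=1,PS=0
  → PA=0x245BC  (2 entries read)

TLB: [["0x2811", "0x24"]]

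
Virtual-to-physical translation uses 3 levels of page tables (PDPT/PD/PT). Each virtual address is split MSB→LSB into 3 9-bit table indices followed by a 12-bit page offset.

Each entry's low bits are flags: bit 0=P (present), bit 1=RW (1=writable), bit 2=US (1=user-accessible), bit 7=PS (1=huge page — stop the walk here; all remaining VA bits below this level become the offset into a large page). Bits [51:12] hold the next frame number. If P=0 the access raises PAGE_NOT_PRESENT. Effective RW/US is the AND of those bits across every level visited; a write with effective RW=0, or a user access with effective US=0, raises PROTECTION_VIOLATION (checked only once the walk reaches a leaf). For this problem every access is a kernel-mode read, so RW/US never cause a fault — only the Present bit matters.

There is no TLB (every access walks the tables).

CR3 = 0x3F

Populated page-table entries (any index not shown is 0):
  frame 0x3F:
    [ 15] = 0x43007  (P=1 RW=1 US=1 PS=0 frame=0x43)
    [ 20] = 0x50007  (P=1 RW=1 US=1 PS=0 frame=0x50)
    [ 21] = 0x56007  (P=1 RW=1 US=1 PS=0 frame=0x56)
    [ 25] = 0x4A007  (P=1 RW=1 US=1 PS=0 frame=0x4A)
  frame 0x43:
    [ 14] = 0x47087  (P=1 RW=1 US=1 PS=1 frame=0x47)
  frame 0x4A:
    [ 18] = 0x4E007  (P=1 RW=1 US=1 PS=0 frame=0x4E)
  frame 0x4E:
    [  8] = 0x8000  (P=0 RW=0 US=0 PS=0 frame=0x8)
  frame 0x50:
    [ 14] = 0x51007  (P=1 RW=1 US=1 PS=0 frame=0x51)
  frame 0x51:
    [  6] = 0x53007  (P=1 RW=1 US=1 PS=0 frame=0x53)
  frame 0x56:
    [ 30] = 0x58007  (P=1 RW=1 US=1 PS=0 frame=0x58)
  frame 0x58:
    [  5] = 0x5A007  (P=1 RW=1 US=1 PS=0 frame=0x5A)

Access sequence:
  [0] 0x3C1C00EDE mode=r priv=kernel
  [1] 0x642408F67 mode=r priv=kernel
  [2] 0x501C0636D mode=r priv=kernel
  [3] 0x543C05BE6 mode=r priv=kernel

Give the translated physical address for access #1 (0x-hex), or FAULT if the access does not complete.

Per-access translation:
#0 VA=0x3C1C00EDE (r,kernel):
  lvl0: tbl 0x3F, slot 15 ⇒ 0x43007 (P1/RW1/US1/PS0)
  lvl1: tbl 0x43, slot 14 ⇒ 0x47087 (P1/RW1/US1/PS1)
  ✓ 0x47EDE (huge @L1)  — 2 lookups
#1 VA=0x642408F67 (r,kernel):
  lvl0: tbl 0x3F, slot 25 ⇒ 0x4A007 (P1/RW1/US1/PS0)
  lvl1: tbl 0x4A, slot 18 ⇒ 0x4E007 (P1/RW1/US1/PS0)
  lvl2: tbl 0x4E, slot 8 ⇒ 0x8000 (P0/RW0/US0/PS0)
  → PAGE_NOT_PRESENT  (3 entries read)
#2 VA=0x501C0636D (r,kernel):
  lvl0: tbl 0x3F, slot 20 ⇒ 0x50007 (P1/RW1/US1/PS0)
  lvl1: tbl 0x50, slot 14 ⇒ 0x51007 (P1/RW1/US1/PS0)
  lvl2: tbl 0x51, slot 6 ⇒ 0x53007 (P1/RW1/US1/PS0)
  ✓ 0x5336D  — 3 lookups
#3 VA=0x543C05BE6 (r,kernel):
  lvl0: tbl 0x3F, slot 21 ⇒ 0x56007 (P1/RW1/US1/PS0)
  lvl1: tbl 0x56, slot 30 ⇒ 0x58007 (P1/RW1/US1/PS0)
  lvl2: tbl 0x58, slot 5 ⇒ 0x5A007 (P1/RW1/US1/PS0)
  ✓ 0x5ABE6  — 3 lookups

Access #1 PA: FAULT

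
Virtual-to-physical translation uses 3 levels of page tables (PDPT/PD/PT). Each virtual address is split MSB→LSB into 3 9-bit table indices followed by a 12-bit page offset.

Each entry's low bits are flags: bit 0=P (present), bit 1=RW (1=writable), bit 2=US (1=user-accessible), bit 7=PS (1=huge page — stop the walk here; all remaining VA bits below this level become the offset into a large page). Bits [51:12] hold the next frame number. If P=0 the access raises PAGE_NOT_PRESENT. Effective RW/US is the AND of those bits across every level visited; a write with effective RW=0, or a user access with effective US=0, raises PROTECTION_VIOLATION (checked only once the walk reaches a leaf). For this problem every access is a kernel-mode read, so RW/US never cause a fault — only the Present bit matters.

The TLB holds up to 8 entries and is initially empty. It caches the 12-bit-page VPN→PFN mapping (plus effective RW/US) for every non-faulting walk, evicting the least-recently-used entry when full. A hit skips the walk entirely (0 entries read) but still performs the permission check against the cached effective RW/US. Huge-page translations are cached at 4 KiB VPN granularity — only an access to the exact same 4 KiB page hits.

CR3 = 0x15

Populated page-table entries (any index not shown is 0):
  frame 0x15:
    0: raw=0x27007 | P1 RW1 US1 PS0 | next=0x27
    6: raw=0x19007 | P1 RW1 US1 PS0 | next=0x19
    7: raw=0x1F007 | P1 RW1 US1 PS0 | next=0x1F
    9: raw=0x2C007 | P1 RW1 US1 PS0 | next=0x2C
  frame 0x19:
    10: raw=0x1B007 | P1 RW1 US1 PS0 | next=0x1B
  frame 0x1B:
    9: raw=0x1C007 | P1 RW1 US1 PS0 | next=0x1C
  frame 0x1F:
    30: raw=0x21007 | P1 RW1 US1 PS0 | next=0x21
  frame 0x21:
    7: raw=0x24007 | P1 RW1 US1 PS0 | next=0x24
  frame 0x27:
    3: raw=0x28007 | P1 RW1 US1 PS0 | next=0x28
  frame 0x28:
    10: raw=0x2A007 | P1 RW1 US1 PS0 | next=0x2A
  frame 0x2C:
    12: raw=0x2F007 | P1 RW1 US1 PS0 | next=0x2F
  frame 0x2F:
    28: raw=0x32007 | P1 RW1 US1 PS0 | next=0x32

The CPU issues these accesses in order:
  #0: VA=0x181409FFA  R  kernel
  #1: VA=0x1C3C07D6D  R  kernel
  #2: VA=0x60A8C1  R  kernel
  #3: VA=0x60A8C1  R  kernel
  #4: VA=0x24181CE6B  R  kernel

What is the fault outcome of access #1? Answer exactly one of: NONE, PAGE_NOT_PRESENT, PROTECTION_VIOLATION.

Walk each access:
#0 VA=0x181409FFA (r,kernel):
  L0 @0x15[6] → 0x19007  P=1,RW=1,US=1,PS=0
  L1 @0x19[10] → 0x1B007  P=1,RW=1,US=1,PS=0
  L2 @0x1B[9] → 0x1C007  P=1,RW=1,US=1,PS=0
  → PA=0x1CFFA  (3 entries read)
#1 VA=0x1C3C07D6D (r,kernel):
  L0 @0x15[7] → 0x1F007  P=1,RW=1,US=1,PS=0
  L1 @0x1F[30] → 0x21007  P=1,RW=1,US=1,PS=0
  L2 @0x21[7] → 0x24007  P=1,RW=1,US=1,PS=0
  → PA=0x24D6D  (3 entries read)
#2 VA=0x60A8C1 (r,kernel):
  L0 @0x15[0] → 0x27007  P=1,RW=1,US=1,PS=0
  L1 @0x27[3] → 0x28007  P=1,RW=1,US=1,PS=0
  L2 @0x28[10] → 0x2A007  P=1,RW=1,US=1,PS=0
  → PA=0x2A8C1  (3 entries read)
#3 VA=0x60A8C1 (r,kernel):
  TLB hit vpn=0x60A → PA=0x2A8C1
#4 VA=0x24181CE6B (r,kernel):
  L0 @0x15[9] → 0x2C007  P=1,RW=1,US=1,PS=0
  L1 @0x2C[12] → 0x2F007  P=1,RW=1,US=1,PS=0
  L2 @0x2F[28] → 0x32007  P=1,RW=1,US=1,PS=0
  → PA=0x32E6B  (3 entries read)

Access #1 fault: NONE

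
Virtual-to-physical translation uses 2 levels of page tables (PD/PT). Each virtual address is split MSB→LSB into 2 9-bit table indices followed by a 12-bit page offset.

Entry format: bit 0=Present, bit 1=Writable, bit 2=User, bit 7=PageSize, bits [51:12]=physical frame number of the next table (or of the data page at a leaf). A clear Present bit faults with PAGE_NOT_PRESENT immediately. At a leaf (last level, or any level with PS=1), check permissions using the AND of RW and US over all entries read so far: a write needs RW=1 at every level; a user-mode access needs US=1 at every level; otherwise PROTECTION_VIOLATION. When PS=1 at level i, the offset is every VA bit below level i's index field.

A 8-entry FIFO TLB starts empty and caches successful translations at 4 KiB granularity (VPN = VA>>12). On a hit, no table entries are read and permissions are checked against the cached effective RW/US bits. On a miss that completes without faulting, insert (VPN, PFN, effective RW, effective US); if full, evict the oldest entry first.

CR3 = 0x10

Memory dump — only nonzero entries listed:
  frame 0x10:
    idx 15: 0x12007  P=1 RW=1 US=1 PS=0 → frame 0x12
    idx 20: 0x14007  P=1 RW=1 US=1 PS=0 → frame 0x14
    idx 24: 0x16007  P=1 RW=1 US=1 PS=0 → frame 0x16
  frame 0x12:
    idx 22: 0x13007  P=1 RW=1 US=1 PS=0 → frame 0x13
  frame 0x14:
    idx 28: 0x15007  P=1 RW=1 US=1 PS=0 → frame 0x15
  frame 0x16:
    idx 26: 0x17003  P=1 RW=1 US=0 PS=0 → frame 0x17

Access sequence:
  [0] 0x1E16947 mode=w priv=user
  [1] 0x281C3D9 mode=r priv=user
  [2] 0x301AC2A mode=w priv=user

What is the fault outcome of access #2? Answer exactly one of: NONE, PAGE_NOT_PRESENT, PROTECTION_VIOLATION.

Walk each access:
#0 VA=0x1E16947 (w,user):
  [0] read 0x10 idx=15: raw=0x12007 flags P=1 W=1 U=1 S=0
  [1] read 0x12 idx=22: raw=0x13007 flags P=1 W=1 U=1 S=0
  ⇒ phys 0x13947  [2 reads]
#1 VA=0x281C3D9 (r,user):
  [0] read 0x10 idx=20: raw=0x14007 flags P=1 W=1 U=1 S=0
  [1] read 0x14 idx=28: raw=0x15007 flags P=1 W=1 U=1 S=0
  ⇒ phys 0x153D9  [2 reads]
#2 VA=0x301AC2A (w,user):
  [0] read 0x10 idx=24: raw=0x16007 flags P=1 W=1 U=1 S=0
  [1] read 0x16 idx=26: raw=0x17003 flags P=1 W=1 U=0 S=0
  ⇒ fault: PROTECTION_VIOLATION  — 2 lookups

Access #2 fault: PROTECTION_VIOLATION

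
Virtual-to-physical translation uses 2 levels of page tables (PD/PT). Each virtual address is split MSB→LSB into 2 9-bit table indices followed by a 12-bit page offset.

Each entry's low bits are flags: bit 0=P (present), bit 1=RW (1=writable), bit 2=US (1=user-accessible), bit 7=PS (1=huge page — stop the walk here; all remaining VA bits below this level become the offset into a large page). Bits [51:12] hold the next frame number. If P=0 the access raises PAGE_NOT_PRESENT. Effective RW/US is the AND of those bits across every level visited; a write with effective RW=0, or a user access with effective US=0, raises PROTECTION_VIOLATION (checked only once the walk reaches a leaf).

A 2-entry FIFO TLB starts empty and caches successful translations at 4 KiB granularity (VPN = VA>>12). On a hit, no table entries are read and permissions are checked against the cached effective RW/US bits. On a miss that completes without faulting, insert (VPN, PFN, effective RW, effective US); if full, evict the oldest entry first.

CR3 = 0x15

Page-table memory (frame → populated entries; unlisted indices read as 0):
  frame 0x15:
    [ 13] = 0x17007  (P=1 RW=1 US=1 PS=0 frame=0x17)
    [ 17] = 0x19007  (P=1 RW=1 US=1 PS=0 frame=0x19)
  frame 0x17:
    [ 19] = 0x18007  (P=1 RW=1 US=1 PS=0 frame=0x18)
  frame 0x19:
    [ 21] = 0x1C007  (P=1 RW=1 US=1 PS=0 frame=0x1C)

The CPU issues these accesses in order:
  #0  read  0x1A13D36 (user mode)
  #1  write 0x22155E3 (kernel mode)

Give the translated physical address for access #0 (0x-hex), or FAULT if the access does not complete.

Walk each access:
#0 VA=0x1A13D36 (r,user):
  [0] read 0x15 idx=13: raw=0x17007 flags P=1 W=1 U=1 S=0
  [1] read 0x17 idx=19: raw=0x18007 flags P=1 W=1 U=1 S=0
  ⇒ phys 0x18D36  [2 reads]
#1 VA=0x22155E3 (w,kernel):
  [0] read 0x15 idx=17: raw=0x19007 flags P=1 W=1 U=1 S=0
  [1] read 0x19 idx=21: raw=0x1C007 flags P=1 W=1 U=1 S=0
  ⇒ phys 0x1C5E3  [2 reads]

Access #0 PA: 0x18D36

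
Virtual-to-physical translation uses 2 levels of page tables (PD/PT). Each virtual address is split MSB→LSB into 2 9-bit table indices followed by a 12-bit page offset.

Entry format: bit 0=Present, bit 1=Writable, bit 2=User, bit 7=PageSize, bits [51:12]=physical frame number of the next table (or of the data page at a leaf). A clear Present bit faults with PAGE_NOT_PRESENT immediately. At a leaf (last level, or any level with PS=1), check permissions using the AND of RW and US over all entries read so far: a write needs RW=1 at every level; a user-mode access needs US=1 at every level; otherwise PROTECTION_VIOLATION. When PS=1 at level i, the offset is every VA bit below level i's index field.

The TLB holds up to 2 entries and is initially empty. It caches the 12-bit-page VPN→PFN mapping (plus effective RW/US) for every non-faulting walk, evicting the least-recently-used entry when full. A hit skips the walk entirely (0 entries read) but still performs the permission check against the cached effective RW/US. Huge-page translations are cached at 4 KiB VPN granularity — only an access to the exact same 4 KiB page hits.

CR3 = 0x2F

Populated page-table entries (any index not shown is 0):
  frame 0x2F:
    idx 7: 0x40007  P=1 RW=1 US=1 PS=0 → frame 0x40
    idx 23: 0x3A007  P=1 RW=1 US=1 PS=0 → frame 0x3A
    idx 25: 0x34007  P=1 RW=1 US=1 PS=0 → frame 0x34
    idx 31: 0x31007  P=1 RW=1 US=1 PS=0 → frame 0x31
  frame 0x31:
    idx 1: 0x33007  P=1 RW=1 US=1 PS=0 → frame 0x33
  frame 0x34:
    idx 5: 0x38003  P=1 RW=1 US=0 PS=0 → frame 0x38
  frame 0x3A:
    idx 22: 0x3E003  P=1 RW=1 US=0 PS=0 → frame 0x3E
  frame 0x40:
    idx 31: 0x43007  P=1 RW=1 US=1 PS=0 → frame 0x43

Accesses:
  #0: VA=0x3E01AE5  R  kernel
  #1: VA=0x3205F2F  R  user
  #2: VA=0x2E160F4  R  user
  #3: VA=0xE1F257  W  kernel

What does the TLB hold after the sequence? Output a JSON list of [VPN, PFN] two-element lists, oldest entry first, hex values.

Trace:
#0 VA=0x3E01AE5 (r,kernel):
  L0: frame=0x2F idx=31 entry=0x31007 [P=1 RW=1 US=1 PS=0]
  L1: frame=0x31 idx=1 entry=0x33007 [P=1 RW=1 US=1 PS=0]
  → PA=0x33AE5  (2 entries read)
#1 VA=0x3205F2F (r,user):
  L0: frame=0x2F idx=25 entry=0x34007 [P=1 RW=1 US=1 PS=0]
  L1: frame=0x34 idx=5 entry=0x38003 [P=1 RW=1 US=0 PS=0]
  → PROTECTION_VIOLATION  (2 entries read)
#2 VA=0x2E160F4 (r,user):
  L0: frame=0x2F idx=23 entry=0x3A007 [P=1 RW=1 US=1 PS=0]
  L1: frame=0x3A idx=22 entry=0x3E003 [P=1 RW=1 US=0 PS=0]
  → PROTECTION_VIOLATION  (2 entries read)
#3 VA=0xE1F257 (w,kernel):
  L0: frame=0x2F idx=7 entry=0x40007 [P=1 RW=1 US=1 PS=0]
  L1: frame=0x40 idx=31 entry=0x43007 [P=1 RW=1 US=1 PS=0]
  → PA=0x43257  (2 entries read)

TLB: [["0x3E01", "0x33"], ["0xE1F", "0x43"]]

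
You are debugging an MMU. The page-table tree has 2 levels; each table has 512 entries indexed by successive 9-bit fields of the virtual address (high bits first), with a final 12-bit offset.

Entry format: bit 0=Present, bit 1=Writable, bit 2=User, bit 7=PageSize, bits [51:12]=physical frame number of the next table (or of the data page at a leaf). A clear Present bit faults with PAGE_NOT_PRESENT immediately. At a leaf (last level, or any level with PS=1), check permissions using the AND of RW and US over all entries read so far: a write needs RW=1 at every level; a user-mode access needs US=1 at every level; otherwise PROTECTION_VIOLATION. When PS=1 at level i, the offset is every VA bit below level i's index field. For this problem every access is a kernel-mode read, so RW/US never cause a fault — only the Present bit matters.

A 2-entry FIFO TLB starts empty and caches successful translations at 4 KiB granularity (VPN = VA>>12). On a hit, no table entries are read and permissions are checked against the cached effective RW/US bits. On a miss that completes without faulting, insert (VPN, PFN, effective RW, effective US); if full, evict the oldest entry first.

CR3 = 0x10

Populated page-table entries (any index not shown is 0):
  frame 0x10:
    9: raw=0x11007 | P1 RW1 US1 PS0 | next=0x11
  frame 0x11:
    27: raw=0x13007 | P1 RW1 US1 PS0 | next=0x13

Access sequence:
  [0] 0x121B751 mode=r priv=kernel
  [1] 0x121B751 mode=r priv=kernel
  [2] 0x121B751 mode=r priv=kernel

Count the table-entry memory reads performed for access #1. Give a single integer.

Walk each access:
#0 VA=0x121B751 (r,kernel):
  L0 @0x10[9] → 0x11007  P=1,RW=1,US=1,PS=0
  L1 @0x11[27] → 0x13007  P=1,RW=1,US=1,PS=0
  ⇒ phys 0x13751  [2 reads]
#1 VA=0x121B751 (r,kernel):
  TLB hit vpn=0x121B → PA=0x13751
#2 VA=0x121B751 (r,kernel):
  TLB hit vpn=0x121B → PA=0x13751

Entries read for #1: 0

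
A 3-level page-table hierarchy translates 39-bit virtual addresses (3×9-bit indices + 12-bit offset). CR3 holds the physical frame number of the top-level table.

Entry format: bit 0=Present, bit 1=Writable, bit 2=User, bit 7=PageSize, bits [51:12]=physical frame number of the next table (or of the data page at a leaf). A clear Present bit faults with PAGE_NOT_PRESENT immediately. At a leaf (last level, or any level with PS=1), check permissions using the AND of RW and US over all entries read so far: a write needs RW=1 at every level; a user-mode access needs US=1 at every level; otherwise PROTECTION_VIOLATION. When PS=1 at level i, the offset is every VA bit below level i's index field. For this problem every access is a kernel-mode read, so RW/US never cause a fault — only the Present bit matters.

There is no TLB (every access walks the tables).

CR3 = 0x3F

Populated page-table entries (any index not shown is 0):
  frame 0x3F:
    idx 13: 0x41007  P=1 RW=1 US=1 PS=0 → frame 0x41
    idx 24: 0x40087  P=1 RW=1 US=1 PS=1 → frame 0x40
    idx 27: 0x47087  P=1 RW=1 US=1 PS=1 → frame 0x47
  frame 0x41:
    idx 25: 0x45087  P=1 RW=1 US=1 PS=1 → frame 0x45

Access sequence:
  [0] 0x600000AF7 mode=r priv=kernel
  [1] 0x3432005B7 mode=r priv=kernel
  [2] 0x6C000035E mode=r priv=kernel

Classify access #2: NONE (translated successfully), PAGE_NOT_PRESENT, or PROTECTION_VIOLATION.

Walk each access:
#0 VA=0x600000AF7 (r,kernel):
  lvl0: tbl 0x3F, slot 24 ⇒ 0x40087 (P1/RW1/US1/PS1)
  ✓ 0x40AF7 (huge @L0)  — 1 lookups
#1 VA=0x3432005B7 (r,kernel):
  lvl0: tbl 0x3F, slot 13 ⇒ 0x41007 (P1/RW1/US1/PS0)
  lvl1: tbl 0x41, slot 25 ⇒ 0x45087 (P1/RW1/US1/PS1)
  ✓ 0x455B7 (huge @L1)  — 2 lookups
#2 VA=0x6C000035E (r,kernel):
  lvl0: tbl 0x3F, slot 27 ⇒ 0x47087 (P1/RW1/US1/PS1)
  ✓ 0x4735E (huge @L0)  — 1 lookups

Access #2 fault: NONE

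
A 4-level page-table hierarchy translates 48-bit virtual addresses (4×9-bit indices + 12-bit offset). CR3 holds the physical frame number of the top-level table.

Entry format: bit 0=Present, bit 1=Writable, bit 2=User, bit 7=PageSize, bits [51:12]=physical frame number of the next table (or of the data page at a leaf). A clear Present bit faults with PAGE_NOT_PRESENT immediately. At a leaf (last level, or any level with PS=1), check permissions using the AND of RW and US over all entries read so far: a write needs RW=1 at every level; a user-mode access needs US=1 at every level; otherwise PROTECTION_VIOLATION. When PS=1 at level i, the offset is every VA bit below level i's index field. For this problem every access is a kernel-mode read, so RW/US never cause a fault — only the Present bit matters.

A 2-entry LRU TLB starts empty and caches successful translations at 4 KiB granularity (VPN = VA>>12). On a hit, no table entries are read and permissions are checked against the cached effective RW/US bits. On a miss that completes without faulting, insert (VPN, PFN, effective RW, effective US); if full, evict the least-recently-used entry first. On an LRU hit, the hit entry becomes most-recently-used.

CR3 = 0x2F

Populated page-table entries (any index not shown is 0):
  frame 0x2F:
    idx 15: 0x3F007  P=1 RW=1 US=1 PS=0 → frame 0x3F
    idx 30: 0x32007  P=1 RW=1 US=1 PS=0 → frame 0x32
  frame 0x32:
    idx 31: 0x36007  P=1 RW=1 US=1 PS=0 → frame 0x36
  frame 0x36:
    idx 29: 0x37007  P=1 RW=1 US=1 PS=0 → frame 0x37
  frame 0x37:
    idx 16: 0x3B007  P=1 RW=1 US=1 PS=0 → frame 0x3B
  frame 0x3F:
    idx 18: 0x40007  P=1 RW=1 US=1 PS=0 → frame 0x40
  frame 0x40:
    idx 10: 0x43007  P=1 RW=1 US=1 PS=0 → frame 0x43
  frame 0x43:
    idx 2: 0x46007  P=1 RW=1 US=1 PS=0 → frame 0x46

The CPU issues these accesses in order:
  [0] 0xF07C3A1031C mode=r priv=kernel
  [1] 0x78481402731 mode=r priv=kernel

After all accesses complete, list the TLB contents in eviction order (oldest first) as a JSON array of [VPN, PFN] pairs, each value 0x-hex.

Per-access translation:
#0 VA=0xF07C3A1031C (r,kernel):
  L0: frame=0x2F idx=30 entry=0x32007 [P=1 RW=1 US=1 PS=0]
  L1: frame=0x32 idx=31 entry=0x36007 [P=1 RW=1 US=1 PS=0]
  L2: frame=0x36 idx=29 entry=0x37007 [P=1 RW=1 US=1 PS=0]
  L3: frame=0x37 idx=16 entry=0x3B007 [P=1 RW=1 US=1 PS=0]
  ✓ 0x3B31C  — 4 lookups
#1 VA=0x78481402731 (r,kernel):
  L0: frame=0x2F idx=15 entry=0x3F007 [P=1 RW=1 US=1 PS=0]
  L1: frame=0x3F idx=18 entry=0x40007 [P=1 RW=1 US=1 PS=0]
  L2: frame=0x40 idx=10 entry=0x43007 [P=1 RW=1 US=1 PS=0]
  L3: frame=0x43 idx=2 entry=0x46007 [P=1 RW=1 US=1 PS=0]
  ✓ 0x46731  — 4 lookups

TLB: [["0xF07C3A10", "0x3B"], ["0x78481402", "0x46"]]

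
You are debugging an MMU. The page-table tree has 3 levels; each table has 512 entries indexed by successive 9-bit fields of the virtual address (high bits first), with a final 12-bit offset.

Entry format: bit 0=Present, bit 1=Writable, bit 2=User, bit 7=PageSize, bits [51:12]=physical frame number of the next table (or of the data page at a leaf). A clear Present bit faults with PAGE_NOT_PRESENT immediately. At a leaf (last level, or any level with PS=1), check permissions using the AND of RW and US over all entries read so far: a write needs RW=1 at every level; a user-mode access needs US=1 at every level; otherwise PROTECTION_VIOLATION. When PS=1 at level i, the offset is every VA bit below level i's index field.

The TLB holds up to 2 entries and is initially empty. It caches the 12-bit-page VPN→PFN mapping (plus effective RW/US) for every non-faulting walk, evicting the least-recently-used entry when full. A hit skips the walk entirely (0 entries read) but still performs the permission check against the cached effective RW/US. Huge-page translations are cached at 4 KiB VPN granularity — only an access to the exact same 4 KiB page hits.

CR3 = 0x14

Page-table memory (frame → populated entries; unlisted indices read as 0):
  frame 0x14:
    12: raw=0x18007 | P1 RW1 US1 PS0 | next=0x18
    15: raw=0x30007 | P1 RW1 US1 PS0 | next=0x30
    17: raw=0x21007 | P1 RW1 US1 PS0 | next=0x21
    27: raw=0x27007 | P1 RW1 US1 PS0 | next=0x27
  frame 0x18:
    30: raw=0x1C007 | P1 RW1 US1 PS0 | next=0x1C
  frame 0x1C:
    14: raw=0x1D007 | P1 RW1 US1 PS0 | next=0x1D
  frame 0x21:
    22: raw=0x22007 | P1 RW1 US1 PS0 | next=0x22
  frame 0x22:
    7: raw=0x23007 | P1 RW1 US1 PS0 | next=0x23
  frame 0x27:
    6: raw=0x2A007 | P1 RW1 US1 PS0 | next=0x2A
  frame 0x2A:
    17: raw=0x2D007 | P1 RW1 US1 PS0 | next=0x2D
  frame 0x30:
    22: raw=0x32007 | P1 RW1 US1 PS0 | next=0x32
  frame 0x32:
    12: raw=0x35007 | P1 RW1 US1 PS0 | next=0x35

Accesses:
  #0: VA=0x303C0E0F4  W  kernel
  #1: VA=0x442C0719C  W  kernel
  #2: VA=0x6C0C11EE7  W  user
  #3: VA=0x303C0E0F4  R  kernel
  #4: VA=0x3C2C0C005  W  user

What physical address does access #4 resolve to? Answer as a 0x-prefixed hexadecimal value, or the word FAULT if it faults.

Per-access translation:
#0 VA=0x303C0E0F4 (w,kernel):
  L0: frame=0x14 idx=12 entry=0x18007 [P=1 RW=1 US=1 PS=0]
  L1: frame=0x18 idx=30 entry=0x1C007 [P=1 RW=1 US=1 PS=0]
  L2: frame=0x1C idx=14 entry=0x1D007 [P=1 RW=1 US=1 PS=0]
  ✓ 0x1D0F4  — 3 lookups
#1 VA=0x442C0719C (w,kernel):
  L0: frame=0x14 idx=17 entry=0x21007 [P=1 RW=1 US=1 PS=0]
  L1: frame=0x21 idx=22 entry=0x22007 [P=1 RW=1 US=1 PS=0]
  L2: frame=0x22 idx=7 entry=0x23007 [P=1 RW=1 US=1 PS=0]
  ✓ 0x2319C  — 3 lookups
#2 VA=0x6C0C11EE7 (w,user):
  L0: frame=0x14 idx=27 entry=0x27007 [P=1 RW=1 US=1 PS=0]
  L1: frame=0x27 idx=6 entry=0x2A007 [P=1 RW=1 US=1 PS=0]
  L2: frame=0x2A idx=17 entry=0x2D007 [P=1 RW=1 US=1 PS=0]
  ✓ 0x2DEE7  — 3 lookups
#3 VA=0x303C0E0F4 (r,kernel):
  L0: frame=0x14 idx=12 entry=0x18007 [P=1 RW=1 US=1 PS=0]
  L1: frame=0x18 idx=30 entry=0x1C007 [P=1 RW=1 US=1 PS=0]
  L2: frame=0x1C idx=14 entry=0x1D007 [P=1 RW=1 US=1 PS=0]
  ✓ 0x1D0F4  — 3 lookups
#4 VA=0x3C2C0C005 (w,user):
  L0: frame=0x14 idx=15 entry=0x30007 [P=1 RW=1 US=1 PS=0]
  L1: frame=0x30 idx=22 entry=0x32007 [P=1 RW=1 US=1 PS=0]
  L2: frame=0x32 idx=12 entry=0x35007 [P=1 RW=1 US=1 PS=0]
  ✓ 0x35005  — 3 lookups

Access #4 PA: 0x35005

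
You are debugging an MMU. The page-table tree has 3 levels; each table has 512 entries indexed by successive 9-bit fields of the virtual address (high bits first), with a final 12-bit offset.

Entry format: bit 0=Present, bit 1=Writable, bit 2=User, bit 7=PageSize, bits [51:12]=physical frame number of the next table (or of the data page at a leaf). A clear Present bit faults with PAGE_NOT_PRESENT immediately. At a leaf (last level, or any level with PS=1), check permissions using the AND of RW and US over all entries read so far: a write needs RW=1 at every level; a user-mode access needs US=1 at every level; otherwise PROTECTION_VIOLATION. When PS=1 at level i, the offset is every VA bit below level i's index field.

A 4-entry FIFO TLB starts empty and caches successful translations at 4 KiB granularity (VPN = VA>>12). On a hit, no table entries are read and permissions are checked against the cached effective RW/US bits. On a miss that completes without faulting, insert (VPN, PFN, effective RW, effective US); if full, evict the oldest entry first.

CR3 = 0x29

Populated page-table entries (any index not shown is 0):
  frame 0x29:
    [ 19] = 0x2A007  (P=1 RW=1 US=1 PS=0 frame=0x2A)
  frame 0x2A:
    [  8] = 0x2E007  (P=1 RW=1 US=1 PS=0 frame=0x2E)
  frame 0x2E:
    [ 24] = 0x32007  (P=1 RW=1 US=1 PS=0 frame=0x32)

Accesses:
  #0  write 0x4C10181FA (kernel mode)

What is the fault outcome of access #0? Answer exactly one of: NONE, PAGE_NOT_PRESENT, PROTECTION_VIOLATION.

Per-access translation:
#0 VA=0x4C10181FA (w,kernel):
  lvl0: tbl 0x29, slot 19 ⇒ 0x2A007 (P1/RW1/US1/PS0)
  lvl1: tbl 0x2A, slot 8 ⇒ 0x2E007 (P1/RW1/US1/PS0)
  lvl2: tbl 0x2E, slot 24 ⇒ 0x32007 (P1/RW1/US1/PS0)
  ✓ 0x321FA  — 3 lookups

Access #0 fault: NONE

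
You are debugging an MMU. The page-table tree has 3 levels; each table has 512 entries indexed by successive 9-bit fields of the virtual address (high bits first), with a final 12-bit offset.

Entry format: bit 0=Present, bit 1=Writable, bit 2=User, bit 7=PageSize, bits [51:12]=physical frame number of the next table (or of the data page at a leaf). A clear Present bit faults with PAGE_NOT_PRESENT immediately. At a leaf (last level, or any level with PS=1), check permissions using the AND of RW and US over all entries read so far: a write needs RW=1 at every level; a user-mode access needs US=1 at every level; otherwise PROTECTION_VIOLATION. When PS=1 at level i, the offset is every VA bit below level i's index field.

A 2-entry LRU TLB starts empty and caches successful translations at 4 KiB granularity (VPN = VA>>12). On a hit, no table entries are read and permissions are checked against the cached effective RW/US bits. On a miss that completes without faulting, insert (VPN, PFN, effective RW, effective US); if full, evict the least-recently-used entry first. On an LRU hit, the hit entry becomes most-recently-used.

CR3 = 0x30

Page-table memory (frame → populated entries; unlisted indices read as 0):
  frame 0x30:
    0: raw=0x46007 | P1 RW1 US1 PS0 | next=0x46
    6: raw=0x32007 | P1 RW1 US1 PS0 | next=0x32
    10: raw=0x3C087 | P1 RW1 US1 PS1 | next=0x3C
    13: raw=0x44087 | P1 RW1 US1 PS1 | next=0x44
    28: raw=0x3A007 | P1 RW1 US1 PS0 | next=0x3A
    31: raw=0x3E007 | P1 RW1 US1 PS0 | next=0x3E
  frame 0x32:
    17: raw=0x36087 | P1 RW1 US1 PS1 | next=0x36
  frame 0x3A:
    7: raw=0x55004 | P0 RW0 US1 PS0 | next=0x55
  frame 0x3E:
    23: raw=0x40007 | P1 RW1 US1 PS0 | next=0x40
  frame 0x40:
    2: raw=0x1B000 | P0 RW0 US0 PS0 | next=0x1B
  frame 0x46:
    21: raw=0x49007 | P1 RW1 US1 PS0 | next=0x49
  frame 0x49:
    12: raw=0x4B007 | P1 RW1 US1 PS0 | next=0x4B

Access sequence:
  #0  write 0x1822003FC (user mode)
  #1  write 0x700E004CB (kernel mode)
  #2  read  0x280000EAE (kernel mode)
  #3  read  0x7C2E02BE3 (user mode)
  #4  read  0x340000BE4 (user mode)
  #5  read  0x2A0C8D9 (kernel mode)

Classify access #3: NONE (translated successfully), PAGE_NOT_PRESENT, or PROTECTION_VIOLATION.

Walk each access:
#0 VA=0x1822003FC (w,user):
  lvl0: tbl 0x30, slot 6 ⇒ 0x32007 (P1/RW1/US1/PS0)
  lvl1: tbl 0x32, slot 17 ⇒ 0x36087 (P1/RW1/US1/PS1)
  → PA=0x363FC (huge @L1)  (2 entries read)
#1 VA=0x700E004CB (w,kernel):
  lvl0: tbl 0x30, slot 28 ⇒ 0x3A007 (P1/RW1/US1/PS0)
  lvl1: tbl 0x3A, slot 7 ⇒ 0x55004 (P0/RW0/US1/PS0)
  → PAGE_NOT_PRESENT  (2 entries read)
#2 VA=0x280000EAE (r,kernel):
  lvl0: tbl 0x30, slot 10 ⇒ 0x3C087 (P1/RW1/US1/PS1)
  → PA=0x3CEAE (huge @L0)  (1 entries read)
#3 VA=0x7C2E02BE3 (r,user):
  lvl0: tbl 0x30, slot 31 ⇒ 0x3E007 (P1/RW1/US1/PS0)
  lvl1: tbl 0x3E, slot 23 ⇒ 0x40007 (P1/RW1/US1/PS0)
  lvl2: tbl 0x40, slot 2 ⇒ 0x1B000 (P0/RW0/US0/PS0)
  → PAGE_NOT_PRESENT  (3 entries read)
#4 VA=0x340000BE4 (r,user):
  lvl0: tbl 0x30, slot 13 ⇒ 0x44087 (P1/RW1/US1/PS1)
  → PA=0x44BE4 (huge @L0)  (1 entries read)
#5 VA=0x2A0C8D9 (r,kernel):
  lvl0: tbl 0x30, slot 0 ⇒ 0x46007 (P1/RW1/US1/PS0)
  lvl1: tbl 0x46, slot 21 ⇒ 0x49007 (P1/RW1/US1/PS0)
  lvl2: tbl 0x49, slot 12 ⇒ 0x4B007 (P1/RW1/US1/PS0)
  → PA=0x4B8D9  (3 entries read)

Access #3 fault: PAGE_NOT_PRESENT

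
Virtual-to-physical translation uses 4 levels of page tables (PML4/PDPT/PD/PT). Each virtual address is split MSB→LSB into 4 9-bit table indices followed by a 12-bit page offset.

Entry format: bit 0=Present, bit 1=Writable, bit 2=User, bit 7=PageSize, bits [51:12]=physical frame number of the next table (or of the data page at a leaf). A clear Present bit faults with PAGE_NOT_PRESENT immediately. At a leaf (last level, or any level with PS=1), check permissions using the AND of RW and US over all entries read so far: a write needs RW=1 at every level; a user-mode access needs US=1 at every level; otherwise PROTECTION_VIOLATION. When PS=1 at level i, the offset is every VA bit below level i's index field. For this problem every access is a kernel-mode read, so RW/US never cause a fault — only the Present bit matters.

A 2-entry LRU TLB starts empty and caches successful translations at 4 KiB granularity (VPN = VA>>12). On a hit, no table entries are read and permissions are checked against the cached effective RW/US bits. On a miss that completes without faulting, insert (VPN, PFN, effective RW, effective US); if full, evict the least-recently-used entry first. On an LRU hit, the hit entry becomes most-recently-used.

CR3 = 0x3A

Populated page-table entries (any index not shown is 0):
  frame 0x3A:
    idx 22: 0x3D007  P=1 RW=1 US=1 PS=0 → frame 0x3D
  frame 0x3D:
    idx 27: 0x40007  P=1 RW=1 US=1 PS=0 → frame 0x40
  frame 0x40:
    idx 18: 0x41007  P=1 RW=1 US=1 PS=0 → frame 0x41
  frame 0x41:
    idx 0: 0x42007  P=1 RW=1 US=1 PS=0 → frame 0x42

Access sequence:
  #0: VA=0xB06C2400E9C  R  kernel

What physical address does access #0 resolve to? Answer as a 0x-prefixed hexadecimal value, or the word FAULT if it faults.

Trace:
#0 VA=0xB06C2400E9C (r,kernel):
  L0: frame=0x3A idx=22 entry=0x3D007 [P=1 RW=1 US=1 PS=0]
  L1: frame=0x3D idx=27 entry=0x40007 [P=1 RW=1 US=1 PS=0]
  L2: frame=0x40 idx=18 entry=0x41007 [P=1 RW=1 US=1 PS=0]
  L3: frame=0x41 idx=0 entry=0x42007 [P=1 RW=1 US=1 PS=0]
  ⇒ phys 0x42E9C  [4 reads]

Access #0 PA: 0x42E9C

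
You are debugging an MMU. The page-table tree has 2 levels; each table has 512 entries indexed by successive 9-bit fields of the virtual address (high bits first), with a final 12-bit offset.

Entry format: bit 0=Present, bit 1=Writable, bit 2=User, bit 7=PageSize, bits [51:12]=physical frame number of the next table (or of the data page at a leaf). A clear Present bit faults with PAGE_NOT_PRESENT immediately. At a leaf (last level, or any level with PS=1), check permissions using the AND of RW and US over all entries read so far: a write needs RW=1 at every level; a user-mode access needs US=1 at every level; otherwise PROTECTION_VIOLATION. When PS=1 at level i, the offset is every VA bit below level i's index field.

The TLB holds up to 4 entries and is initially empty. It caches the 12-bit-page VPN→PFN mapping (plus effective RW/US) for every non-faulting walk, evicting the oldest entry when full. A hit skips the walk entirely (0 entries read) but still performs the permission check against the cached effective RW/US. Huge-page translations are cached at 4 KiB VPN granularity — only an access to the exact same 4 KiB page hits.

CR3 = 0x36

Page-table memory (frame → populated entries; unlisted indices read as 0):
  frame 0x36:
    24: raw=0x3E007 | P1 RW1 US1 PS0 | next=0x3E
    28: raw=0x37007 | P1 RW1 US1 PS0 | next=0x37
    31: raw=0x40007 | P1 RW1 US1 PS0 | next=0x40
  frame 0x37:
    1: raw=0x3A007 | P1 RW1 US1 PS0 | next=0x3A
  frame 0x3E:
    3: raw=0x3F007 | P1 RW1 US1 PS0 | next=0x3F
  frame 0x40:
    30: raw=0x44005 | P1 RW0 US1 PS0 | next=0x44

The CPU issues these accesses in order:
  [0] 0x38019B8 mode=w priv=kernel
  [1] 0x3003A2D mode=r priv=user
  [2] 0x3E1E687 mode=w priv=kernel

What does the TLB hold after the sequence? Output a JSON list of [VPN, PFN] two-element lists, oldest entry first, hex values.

Per-access translation:
#0 VA=0x38019B8 (w,kernel):
  L0: frame=0x36 idx=28 entry=0x37007 [P=1 RW=1 US=1 PS=0]
  L1: frame=0x37 idx=1 entry=0x3A007 [P=1 RW=1 US=1 PS=0]
  → PA=0x3A9B8  (2 entries read)
#1 VA=0x3003A2D (r,user):
  L0: frame=0x36 idx=24 entry=0x3E007 [P=1 RW=1 US=1 PS=0]
  L1: frame=0x3E idx=3 entry=0x3F007 [P=1 RW=1 US=1 PS=0]
  → PA=0x3FA2D  (2 entries read)
#2 VA=0x3E1E687 (w,kernel):
  L0: frame=0x36 idx=31 entry=0x40007 [P=1 RW=1 US=1 PS=0]
  L1: frame=0x40 idx=30 entry=0x44005 [P=1 RW=0 US=1 PS=0]
  ✗ PROTECTION_VIOLATION  [2 reads]

TLB: [["0x3801", "0x3A"], ["0x3003", "0x3F"]]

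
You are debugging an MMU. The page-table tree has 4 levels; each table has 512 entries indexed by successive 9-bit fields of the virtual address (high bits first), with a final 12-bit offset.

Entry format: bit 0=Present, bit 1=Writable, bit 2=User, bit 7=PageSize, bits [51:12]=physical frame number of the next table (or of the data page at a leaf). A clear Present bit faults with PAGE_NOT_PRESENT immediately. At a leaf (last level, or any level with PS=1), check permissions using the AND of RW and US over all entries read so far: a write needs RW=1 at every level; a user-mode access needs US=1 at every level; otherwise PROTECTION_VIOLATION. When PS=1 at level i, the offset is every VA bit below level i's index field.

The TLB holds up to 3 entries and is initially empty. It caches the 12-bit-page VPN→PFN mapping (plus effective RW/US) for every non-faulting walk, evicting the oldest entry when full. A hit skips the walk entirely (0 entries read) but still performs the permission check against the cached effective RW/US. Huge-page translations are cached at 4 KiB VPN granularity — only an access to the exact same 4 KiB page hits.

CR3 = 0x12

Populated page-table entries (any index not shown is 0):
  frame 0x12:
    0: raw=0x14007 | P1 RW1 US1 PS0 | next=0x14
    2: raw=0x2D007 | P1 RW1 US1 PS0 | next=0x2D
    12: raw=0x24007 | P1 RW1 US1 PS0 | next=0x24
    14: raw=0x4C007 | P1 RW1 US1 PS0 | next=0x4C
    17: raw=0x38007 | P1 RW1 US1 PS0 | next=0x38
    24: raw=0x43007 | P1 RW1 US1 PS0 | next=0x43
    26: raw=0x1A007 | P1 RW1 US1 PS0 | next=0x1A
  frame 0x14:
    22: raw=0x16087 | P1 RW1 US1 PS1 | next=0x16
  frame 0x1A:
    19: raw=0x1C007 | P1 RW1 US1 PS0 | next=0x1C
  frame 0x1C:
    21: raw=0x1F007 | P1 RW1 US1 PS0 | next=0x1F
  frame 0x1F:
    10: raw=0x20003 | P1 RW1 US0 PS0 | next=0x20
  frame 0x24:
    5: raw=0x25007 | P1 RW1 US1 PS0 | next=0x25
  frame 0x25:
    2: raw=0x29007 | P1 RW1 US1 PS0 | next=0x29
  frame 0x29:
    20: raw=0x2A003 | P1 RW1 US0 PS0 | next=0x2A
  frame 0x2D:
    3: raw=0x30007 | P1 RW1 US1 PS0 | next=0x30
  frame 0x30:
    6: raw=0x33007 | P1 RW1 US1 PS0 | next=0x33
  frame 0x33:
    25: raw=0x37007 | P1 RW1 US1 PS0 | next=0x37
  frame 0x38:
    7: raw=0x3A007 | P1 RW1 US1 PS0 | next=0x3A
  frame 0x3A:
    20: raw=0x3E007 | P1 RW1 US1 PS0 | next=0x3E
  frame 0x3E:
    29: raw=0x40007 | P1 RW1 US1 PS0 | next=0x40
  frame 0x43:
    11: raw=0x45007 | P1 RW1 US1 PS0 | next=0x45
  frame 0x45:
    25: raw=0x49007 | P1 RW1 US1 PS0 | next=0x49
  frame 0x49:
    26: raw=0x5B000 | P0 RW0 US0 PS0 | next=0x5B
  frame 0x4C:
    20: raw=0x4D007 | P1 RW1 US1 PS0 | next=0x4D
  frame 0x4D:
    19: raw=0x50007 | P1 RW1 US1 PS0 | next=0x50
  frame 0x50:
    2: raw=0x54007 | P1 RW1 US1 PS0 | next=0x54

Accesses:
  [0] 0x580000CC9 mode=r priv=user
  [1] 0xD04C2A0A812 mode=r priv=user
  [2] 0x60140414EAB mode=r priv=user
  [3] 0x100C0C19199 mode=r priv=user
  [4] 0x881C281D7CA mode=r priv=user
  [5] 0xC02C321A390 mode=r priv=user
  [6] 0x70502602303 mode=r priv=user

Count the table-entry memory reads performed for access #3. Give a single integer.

Trace:
#0 VA=0x580000CC9 (r,user):
  [0] read 0x12 idx=0: raw=0x14007 flags P=1 W=1 U=1 S=0
  [1] read 0x14 idx=22: raw=0x16087 flags P=1 W=1 U=1 S=1
  ⇒ phys 0x16CC9 (huge @L1)  [2 reads]
#1 VA=0xD04C2A0A812 (r,user):
  [0] read 0x12 idx=26: raw=0x1A007 flags P=1 W=1 U=1 S=0
  [1] read 0x1A idx=19: raw=0x1C007 flags P=1 W=1 U=1 S=0
  [2] read 0x1C idx=21: raw=0x1F007 flags P=1 W=1 U=1 S=0
  [3] read 0x1F idx=10: raw=0x20003 flags P=1 W=1 U=0 S=0
  → PROTECTION_VIOLATION  (4 entries read)
#2 VA=0x60140414EAB (r,user):
  [0] read 0x12 idx=12: raw=0x24007 flags P=1 W=1 U=1 S=0
  [1] read 0x24 idx=5: raw=0x25007 flags P=1 W=1 U=1 S=0
  [2] read 0x25 idx=2: raw=0x29007 flags P=1 W=1 U=1 S=0
  [3] read 0x29 idx=20: raw=0x2A003 flags P=1 W=1 U=0 S=0
  → PROTECTION_VIOLATION  (4 entries read)
#3 VA=0x100C0C19199 (r,user):
  [0] read 0x12 idx=2: raw=0x2D007 flags P=1 W=1 U=1 S=0
  [1] read 0x2D idx=3: raw=0x30007 flags P=1 W=1 U=1 S=0
  [2] read 0x30 idx=6: raw=0x33007 flags P=1 W=1 U=1 S=0
  [3] read 0x33 idx=25: raw=0x37007 flags P=1 W=1 U=1 S=0
  ⇒ phys 0x37199  [4 reads]
#4 VA=0x881C281D7CA (r,user):
  [0] read 0x12 idx=17: raw=0x38007 flags P=1 W=1 U=1 S=0
  [1] read 0x38 idx=7: raw=0x3A007 flags P=1 W=1 U=1 S=0
  [2] read 0x3A idx=20: raw=0x3E007 flags P=1 W=1 U=1 S=0
  [3] read 0x3E idx=29: raw=0x40007 flags P=1 W=1 U=1 S=0
  ⇒ phys 0x407CA  [4 reads]
#5 VA=0xC02C321A390 (r,user):
  [0] read 0x12 idx=24: raw=0x43007 flags P=1 W=1 U=1 S=0
  [1] read 0x43 idx=11: raw=0x45007 flags P=1 W=1 U=1 S=0
  [2] read 0x45 idx=25: raw=0x49007 flags P=1 W=1 U=1 S=0
  [3] read 0x49 idx=26: raw=0x5B000 flags P=0 W=0 U=0 S=0
  → PAGE_NOT_PRESENT  (4 entries read)
#6 VA=0x70502602303 (r,user):
  [0] read 0x12 idx=14: raw=0x4C007 flags P=1 W=1 U=1 S=0
  [1] read 0x4C idx=20: raw=0x4D007 flags P=1 W=1 U=1 S=0
  [2] read 0x4D idx=19: raw=0x50007 flags P=1 W=1 U=1 S=0
  [3] read 0x50 idx=2: raw=0x54007 flags P=1 W=1 U=1 S=0
  ⇒ phys 0x54303  [4 reads]

Entries read for #3: 4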